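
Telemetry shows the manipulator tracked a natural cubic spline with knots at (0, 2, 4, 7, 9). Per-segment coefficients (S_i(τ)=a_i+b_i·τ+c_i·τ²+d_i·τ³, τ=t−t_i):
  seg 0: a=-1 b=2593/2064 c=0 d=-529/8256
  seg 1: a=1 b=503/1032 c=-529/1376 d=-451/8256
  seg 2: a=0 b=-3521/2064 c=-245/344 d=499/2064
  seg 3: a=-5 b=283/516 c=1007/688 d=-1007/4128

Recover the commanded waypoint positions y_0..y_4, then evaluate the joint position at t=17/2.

y_0=-1 y_1=1 y_2=0 y_3=-5 y_4=0
S(17/2) = -18795/11008

y_0 = S_0(0) = a_0 = -1
y_1 = S_1(0) = a_1 = 1
y_2 = S_2(0) = a_2 = 0
y_3 = S_3(0) = a_3 = -5
y_4 = S_3(2) = 0
t_q=17/2 is in segment 3 (τ=3/2); S_3(τ)=-18795/11008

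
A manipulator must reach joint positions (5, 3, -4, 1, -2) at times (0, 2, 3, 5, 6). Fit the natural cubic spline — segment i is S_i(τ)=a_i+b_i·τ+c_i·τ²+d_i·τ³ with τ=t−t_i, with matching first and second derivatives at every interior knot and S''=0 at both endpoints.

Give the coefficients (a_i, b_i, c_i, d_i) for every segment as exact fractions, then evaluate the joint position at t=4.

Δ: Δ0=-1, Δ1=-7, Δ2=5/2, Δ3=-3
row 1: diag=6, rhs=-36; c'=1/6, d'=-6
row 2: denom=6−1·1/6=35/6; d'=(57−1·-6)/(35/6)=54/5
row 3: denom=6−2·12/35=186/35; d'=(-33−2·54/5)/(186/35)=-637/62
back: M3=-637/62
back: M2=54/5−12/35·-637/62=444/31
back: M1=-6−1/6·444/31=-260/31
M: M0=0, M1=-260/31, M2=444/31, M3=-637/62, M4=0
seg 0: a=5, c=M0/2=0, d=(M1−M0)/(6·2)=-65/93, b=Δ0−h0·(2M0+M1)/6=167/93
seg 1: a=3, c=M1/2=-130/31, d=(M2−M1)/(6·1)=352/93, b=Δ1−h1·(2M1+M2)/6=-613/93
seg 2: a=-4, c=M2/2=222/31, d=(M3−M2)/(6·2)=-1525/744, b=Δ2−h2·(2M2+M3)/6=-337/93
seg 3: a=1, c=M3/2=-637/124, d=(M4−M3)/(6·1)=637/372, b=Δ3−h3·(2M3+M4)/6=79/186
t_q=4 → seg 2, τ=1; S=-4+-337/93·τ+222/31·τ²+-1525/744·τ³=-623/248

  seg 0: a=5 b=167/93 c=0 d=-65/93
  seg 1: a=3 b=-613/93 c=-130/31 d=352/93
  seg 2: a=-4 b=-337/93 c=222/31 d=-1525/744
  seg 3: a=1 b=79/186 c=-637/124 d=637/372
S(4) = -623/248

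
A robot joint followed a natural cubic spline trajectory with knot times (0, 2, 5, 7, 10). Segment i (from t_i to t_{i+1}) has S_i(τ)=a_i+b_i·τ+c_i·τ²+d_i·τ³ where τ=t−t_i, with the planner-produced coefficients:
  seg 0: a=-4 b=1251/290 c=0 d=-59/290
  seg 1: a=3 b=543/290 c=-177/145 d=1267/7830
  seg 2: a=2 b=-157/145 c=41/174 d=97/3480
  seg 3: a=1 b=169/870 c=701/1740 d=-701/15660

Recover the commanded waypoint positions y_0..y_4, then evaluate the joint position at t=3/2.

y_0 = S_0(0) = a_0 = -4
y_1 = S_1(0) = a_1 = 3
y_2 = S_2(0) = a_2 = 2
y_3 = S_3(0) = a_3 = 1
y_4 = S_3(3) = 4
t_q=3/2 is in segment 0 (τ=3/2); S_0(τ)=4139/2320

y_0=-4 y_1=3 y_2=2 y_3=1 y_4=4
S(3/2) = 4139/2320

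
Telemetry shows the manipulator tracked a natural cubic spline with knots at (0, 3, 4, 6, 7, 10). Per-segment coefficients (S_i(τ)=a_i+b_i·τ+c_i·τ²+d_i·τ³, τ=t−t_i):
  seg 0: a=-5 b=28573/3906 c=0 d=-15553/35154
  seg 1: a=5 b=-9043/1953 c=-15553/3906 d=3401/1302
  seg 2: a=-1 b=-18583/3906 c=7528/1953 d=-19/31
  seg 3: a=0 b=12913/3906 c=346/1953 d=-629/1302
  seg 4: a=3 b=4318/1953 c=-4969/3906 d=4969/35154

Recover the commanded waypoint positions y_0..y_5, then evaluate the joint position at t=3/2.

y_0=-5 y_1=5 y_2=-1 y_3=0 y_4=3 y_5=2
S(3/2) = 15553/3472

y_0 = S_0(0) = a_0 = -5
y_1 = S_1(0) = a_1 = 5
y_2 = S_2(0) = a_2 = -1
y_3 = S_3(0) = a_3 = 0
y_4 = S_4(0) = a_4 = 3
y_5 = S_4(3) = 2
t_q=3/2 is in segment 0 (τ=3/2); S_0(τ)=15553/3472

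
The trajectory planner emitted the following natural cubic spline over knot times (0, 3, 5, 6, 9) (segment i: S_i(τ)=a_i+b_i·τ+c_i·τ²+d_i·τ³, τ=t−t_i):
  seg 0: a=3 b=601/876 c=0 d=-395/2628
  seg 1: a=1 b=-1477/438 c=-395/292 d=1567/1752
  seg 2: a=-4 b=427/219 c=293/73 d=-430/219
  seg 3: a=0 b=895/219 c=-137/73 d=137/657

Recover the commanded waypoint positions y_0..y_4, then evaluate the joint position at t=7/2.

y_0=3 y_1=1 y_2=-4 y_3=0 y_4=1
S(7/2) = -4263/4672

y_0 = S_0(0) = a_0 = 3
y_1 = S_1(0) = a_1 = 1
y_2 = S_2(0) = a_2 = -4
y_3 = S_3(0) = a_3 = 0
y_4 = S_3(3) = 1
t_q=7/2 is in segment 1 (τ=1/2); S_1(τ)=-4263/4672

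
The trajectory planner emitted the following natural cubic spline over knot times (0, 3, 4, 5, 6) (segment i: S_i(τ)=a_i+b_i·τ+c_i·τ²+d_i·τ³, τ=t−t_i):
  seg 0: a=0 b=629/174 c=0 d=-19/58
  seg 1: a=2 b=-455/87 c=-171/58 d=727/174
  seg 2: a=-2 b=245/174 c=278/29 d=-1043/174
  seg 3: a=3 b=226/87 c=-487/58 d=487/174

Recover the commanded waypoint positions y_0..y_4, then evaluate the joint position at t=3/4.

y_0 = S_0(0) = a_0 = 0
y_1 = S_1(0) = a_1 = 2
y_2 = S_2(0) = a_2 = -2
y_3 = S_3(0) = a_3 = 3
y_4 = S_3(1) = 0
t_q=3/4 is in segment 0 (τ=3/4); S_0(τ)=9551/3712

y_0=0 y_1=2 y_2=-2 y_3=3 y_4=0
S(3/4) = 9551/3712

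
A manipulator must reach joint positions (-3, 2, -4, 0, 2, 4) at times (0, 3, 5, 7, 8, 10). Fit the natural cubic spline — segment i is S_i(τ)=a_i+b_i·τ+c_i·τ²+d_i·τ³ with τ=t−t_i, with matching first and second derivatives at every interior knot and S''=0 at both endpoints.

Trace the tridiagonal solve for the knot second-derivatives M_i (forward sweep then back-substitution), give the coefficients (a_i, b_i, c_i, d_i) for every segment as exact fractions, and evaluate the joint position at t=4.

Δ: Δ0=5/3, Δ1=-3, Δ2=2, Δ3=2, Δ4=1
row 1: diag=10, rhs=-28; c'=1/5, d'=-14/5
row 2: denom=8−2·1/5=38/5; d'=(30−2·-14/5)/(38/5)=89/19
row 3: denom=6−2·5/19=104/19; d'=(0−2·89/19)/(104/19)=-89/52
row 4: denom=6−1·19/104=605/104; d'=(-6−1·-89/52)/(605/104)=-446/605
back: M4=-446/605
back: M3=-89/52−19/104·-446/605=-954/605
back: M2=89/19−5/19·-954/605=617/121
back: M1=-14/5−1/5·617/121=-2311/605
M: M0=0, M1=-2311/605, M2=617/121, M3=-954/605, M4=-446/605, M5=0
seg 0: a=-3, c=M0/2=0, d=(M1−M0)/(6·3)=-2311/10890, b=Δ0−h0·(2M0+M1)/6=12983/3630
seg 1: a=2, c=M1/2=-2311/1210, d=(M2−M1)/(6·2)=1349/1815, b=Δ1−h1·(2M1+M2)/6=-3908/1815
seg 2: a=-4, c=M2/2=617/242, d=(M3−M2)/(6·2)=-4039/7260, b=Δ2−h2·(2M2+M3)/6=-1586/1815
seg 3: a=0, c=M3/2=-477/605, d=(M4−M3)/(6·1)=254/1815, b=Δ3−h3·(2M3+M4)/6=437/165
seg 4: a=2, c=M4/2=-223/605, d=(M5−M4)/(6·2)=223/3630, b=Δ4−h4·(2M4+M5)/6=2707/1815
t_q=4 → seg 1, τ=1; S=2+-3908/1815·τ+-2311/1210·τ²+1349/1815·τ³=-1597/1210

  seg 0: a=-3 b=12983/3630 c=0 d=-2311/10890
  seg 1: a=2 b=-3908/1815 c=-2311/1210 d=1349/1815
  seg 2: a=-4 b=-1586/1815 c=617/242 d=-4039/7260
  seg 3: a=0 b=437/165 c=-477/605 d=254/1815
  seg 4: a=2 b=2707/1815 c=-223/605 d=223/3630
S(4) = -1597/1210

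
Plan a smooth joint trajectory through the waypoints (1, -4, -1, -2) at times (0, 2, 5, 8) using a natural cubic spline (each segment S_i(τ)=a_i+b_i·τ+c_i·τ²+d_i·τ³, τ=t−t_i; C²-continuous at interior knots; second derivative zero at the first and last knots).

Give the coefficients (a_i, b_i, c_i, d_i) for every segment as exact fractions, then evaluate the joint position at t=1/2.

  seg 0: a=1 b=-739/222 c=0 d=23/111
  seg 1: a=-4 b=-187/222 c=46/37 d=-419/1998
  seg 2: a=-1 b=106/111 c=-143/222 d=143/1998
S(1/2) = -189/296

Δ: Δ0=-5/2, Δ1=1, Δ2=-1/3
row 1: diag=10, rhs=21; c'=3/10, d'=21/10
row 2: denom=12−3·3/10=111/10; d'=(-8−3·21/10)/(111/10)=-143/111
back: M2=-143/111
back: M1=21/10−3/10·-143/111=92/37
M: M0=0, M1=92/37, M2=-143/111, M3=0
seg 0: a=1, c=M0/2=0, d=(M1−M0)/(6·2)=23/111, b=Δ0−h0·(2M0+M1)/6=-739/222
seg 1: a=-4, c=M1/2=46/37, d=(M2−M1)/(6·3)=-419/1998, b=Δ1−h1·(2M1+M2)/6=-187/222
seg 2: a=-1, c=M2/2=-143/222, d=(M3−M2)/(6·3)=143/1998, b=Δ2−h2·(2M2+M3)/6=106/111
t_q=1/2 → seg 0, τ=1/2; S=1+-739/222·τ+0·τ²+23/111·τ³=-189/296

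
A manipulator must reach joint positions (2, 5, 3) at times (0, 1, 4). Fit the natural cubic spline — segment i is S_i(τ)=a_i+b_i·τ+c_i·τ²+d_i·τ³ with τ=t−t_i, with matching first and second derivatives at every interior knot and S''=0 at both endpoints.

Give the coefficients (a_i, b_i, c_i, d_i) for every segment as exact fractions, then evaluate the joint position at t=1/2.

Δ: Δ0=3, Δ1=-2/3
row 1: diag=8, rhs=-22; c'=3/8, d'=-11/4
back: M1=-11/4
M: M0=0, M1=-11/4, M2=0
seg 0: a=2, c=M0/2=0, d=(M1−M0)/(6·1)=-11/24, b=Δ0−h0·(2M0+M1)/6=83/24
seg 1: a=5, c=M1/2=-11/8, d=(M2−M1)/(6·3)=11/72, b=Δ1−h1·(2M1+M2)/6=25/12
t_q=1/2 → seg 0, τ=1/2; S=2+83/24·τ+0·τ²+-11/24·τ³=235/64

  seg 0: a=2 b=83/24 c=0 d=-11/24
  seg 1: a=5 b=25/12 c=-11/8 d=11/72
S(1/2) = 235/64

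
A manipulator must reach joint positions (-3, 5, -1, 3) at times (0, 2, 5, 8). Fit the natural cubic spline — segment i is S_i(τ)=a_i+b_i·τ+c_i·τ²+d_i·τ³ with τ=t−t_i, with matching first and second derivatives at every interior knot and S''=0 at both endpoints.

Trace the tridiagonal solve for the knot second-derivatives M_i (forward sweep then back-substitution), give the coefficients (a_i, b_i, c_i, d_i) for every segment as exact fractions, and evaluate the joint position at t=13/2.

  seg 0: a=-3 b=608/111 c=0 d=-41/111
  seg 1: a=5 b=116/111 c=-82/37 d=400/999
  seg 2: a=-1 b=-160/111 c=154/111 d=-154/999
S(13/2) = -83/148

Δ: Δ0=4, Δ1=-2, Δ2=4/3
row 1: diag=10, rhs=-36; c'=3/10, d'=-18/5
row 2: denom=12−3·3/10=111/10; d'=(20−3·-18/5)/(111/10)=308/111
back: M2=308/111
back: M1=-18/5−3/10·308/111=-164/37
M: M0=0, M1=-164/37, M2=308/111, M3=0
seg 0: a=-3, c=M0/2=0, d=(M1−M0)/(6·2)=-41/111, b=Δ0−h0·(2M0+M1)/6=608/111
seg 1: a=5, c=M1/2=-82/37, d=(M2−M1)/(6·3)=400/999, b=Δ1−h1·(2M1+M2)/6=116/111
seg 2: a=-1, c=M2/2=154/111, d=(M3−M2)/(6·3)=-154/999, b=Δ2−h2·(2M2+M3)/6=-160/111
t_q=13/2 → seg 2, τ=3/2; S=-1+-160/111·τ+154/111·τ²+-154/999·τ³=-83/148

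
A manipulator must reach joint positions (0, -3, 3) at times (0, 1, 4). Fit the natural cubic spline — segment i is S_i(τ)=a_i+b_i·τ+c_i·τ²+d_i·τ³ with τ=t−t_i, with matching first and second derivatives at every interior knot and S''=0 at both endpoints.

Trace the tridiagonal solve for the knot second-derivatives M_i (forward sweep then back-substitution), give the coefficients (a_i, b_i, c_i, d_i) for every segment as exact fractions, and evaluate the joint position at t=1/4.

  seg 0: a=0 b=-29/8 c=0 d=5/8
  seg 1: a=-3 b=-7/4 c=15/8 d=-5/24
S(1/4) = -459/512

Δ: Δ0=-3, Δ1=2
row 1: diag=8, rhs=30; c'=3/8, d'=15/4
back: M1=15/4
M: M0=0, M1=15/4, M2=0
seg 0: a=0, c=M0/2=0, d=(M1−M0)/(6·1)=5/8, b=Δ0−h0·(2M0+M1)/6=-29/8
seg 1: a=-3, c=M1/2=15/8, d=(M2−M1)/(6·3)=-5/24, b=Δ1−h1·(2M1+M2)/6=-7/4
t_q=1/4 → seg 0, τ=1/4; S=0+-29/8·τ+0·τ²+5/8·τ³=-459/512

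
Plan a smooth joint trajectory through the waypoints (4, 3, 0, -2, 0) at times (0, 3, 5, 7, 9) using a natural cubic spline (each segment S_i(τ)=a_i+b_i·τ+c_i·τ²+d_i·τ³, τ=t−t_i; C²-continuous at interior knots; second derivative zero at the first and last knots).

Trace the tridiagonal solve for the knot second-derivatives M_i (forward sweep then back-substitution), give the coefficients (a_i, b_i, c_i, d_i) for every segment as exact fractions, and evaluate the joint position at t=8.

  seg 0: a=4 b=31/852 c=0 d=-35/852
  seg 1: a=3 b=-457/426 c=-105/284 d=133/1704
  seg 2: a=0 b=-344/213 c=7/71 d=89/852
  seg 3: a=-2 b=7/213 c=103/142 d=-103/852
S(8) = -387/284

Δ: Δ0=-1/3, Δ1=-3/2, Δ2=-1, Δ3=1
row 1: diag=10, rhs=-7; c'=1/5, d'=-7/10
row 2: denom=8−2·1/5=38/5; d'=(3−2·-7/10)/(38/5)=11/19
row 3: denom=8−2·5/19=142/19; d'=(12−2·11/19)/(142/19)=103/71
back: M3=103/71
back: M2=11/19−5/19·103/71=14/71
back: M1=-7/10−1/5·14/71=-105/142
M: M0=0, M1=-105/142, M2=14/71, M3=103/71, M4=0
seg 0: a=4, c=M0/2=0, d=(M1−M0)/(6·3)=-35/852, b=Δ0−h0·(2M0+M1)/6=31/852
seg 1: a=3, c=M1/2=-105/284, d=(M2−M1)/(6·2)=133/1704, b=Δ1−h1·(2M1+M2)/6=-457/426
seg 2: a=0, c=M2/2=7/71, d=(M3−M2)/(6·2)=89/852, b=Δ2−h2·(2M2+M3)/6=-344/213
seg 3: a=-2, c=M3/2=103/142, d=(M4−M3)/(6·2)=-103/852, b=Δ3−h3·(2M3+M4)/6=7/213
t_q=8 → seg 3, τ=1; S=-2+7/213·τ+103/142·τ²+-103/852·τ³=-387/284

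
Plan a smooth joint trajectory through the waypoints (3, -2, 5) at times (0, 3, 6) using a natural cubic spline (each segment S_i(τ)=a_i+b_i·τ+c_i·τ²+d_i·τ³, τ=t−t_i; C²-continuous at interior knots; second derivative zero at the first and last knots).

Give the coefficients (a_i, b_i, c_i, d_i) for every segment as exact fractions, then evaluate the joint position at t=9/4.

  seg 0: a=3 b=-8/3 c=0 d=1/9
  seg 1: a=-2 b=1/3 c=1 d=-1/9
S(9/4) = -111/64

Δ: Δ0=-5/3, Δ1=7/3
row 1: diag=12, rhs=24; c'=1/4, d'=2
back: M1=2
M: M0=0, M1=2, M2=0
seg 0: a=3, c=M0/2=0, d=(M1−M0)/(6·3)=1/9, b=Δ0−h0·(2M0+M1)/6=-8/3
seg 1: a=-2, c=M1/2=1, d=(M2−M1)/(6·3)=-1/9, b=Δ1−h1·(2M1+M2)/6=1/3
t_q=9/4 → seg 0, τ=9/4; S=3+-8/3·τ+0·τ²+1/9·τ³=-111/64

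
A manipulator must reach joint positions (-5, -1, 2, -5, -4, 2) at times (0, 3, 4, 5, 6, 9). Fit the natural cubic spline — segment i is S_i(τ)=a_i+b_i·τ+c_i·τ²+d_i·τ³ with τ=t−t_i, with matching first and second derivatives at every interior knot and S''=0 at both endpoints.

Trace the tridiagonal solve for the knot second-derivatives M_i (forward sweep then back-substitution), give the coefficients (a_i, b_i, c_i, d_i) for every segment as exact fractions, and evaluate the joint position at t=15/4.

  seg 0: a=-5 b=-503/897 c=0 d=1699/8073
  seg 1: a=-1 b=4594/897 c=1699/897 d=-3602/897
  seg 2: a=2 b=-938/299 c=-9107/897 d=434/69
  seg 3: a=-5 b=-4102/897 c=7819/897 d=-940/299
  seg 4: a=-4 b=3076/897 c=-641/897 d=641/8073
S(15/4) = 21169/9568

Δ: Δ0=4/3, Δ1=3, Δ2=-7, Δ3=1, Δ4=2
row 1: diag=8, rhs=10; c'=1/8, d'=5/4
row 2: denom=4−1·1/8=31/8; d'=(-60−1·5/4)/(31/8)=-490/31
row 3: denom=4−1·8/31=116/31; d'=(48−1·-490/31)/(116/31)=989/58
row 4: denom=8−1·31/116=897/116; d'=(6−1·989/58)/(897/116)=-1282/897
back: M4=-1282/897
back: M3=989/58−31/116·-1282/897=15638/897
back: M2=-490/31−8/31·15638/897=-18214/897
back: M1=5/4−1/8·-18214/897=3398/897
M: M0=0, M1=3398/897, M2=-18214/897, M3=15638/897, M4=-1282/897, M5=0
seg 0: a=-5, c=M0/2=0, d=(M1−M0)/(6·3)=1699/8073, b=Δ0−h0·(2M0+M1)/6=-503/897
seg 1: a=-1, c=M1/2=1699/897, d=(M2−M1)/(6·1)=-3602/897, b=Δ1−h1·(2M1+M2)/6=4594/897
seg 2: a=2, c=M2/2=-9107/897, d=(M3−M2)/(6·1)=434/69, b=Δ2−h2·(2M2+M3)/6=-938/299
seg 3: a=-5, c=M3/2=7819/897, d=(M4−M3)/(6·1)=-940/299, b=Δ3−h3·(2M3+M4)/6=-4102/897
seg 4: a=-4, c=M4/2=-641/897, d=(M5−M4)/(6·3)=641/8073, b=Δ4−h4·(2M4+M5)/6=3076/897
t_q=15/4 → seg 1, τ=3/4; S=-1+4594/897·τ+1699/897·τ²+-3602/897·τ³=21169/9568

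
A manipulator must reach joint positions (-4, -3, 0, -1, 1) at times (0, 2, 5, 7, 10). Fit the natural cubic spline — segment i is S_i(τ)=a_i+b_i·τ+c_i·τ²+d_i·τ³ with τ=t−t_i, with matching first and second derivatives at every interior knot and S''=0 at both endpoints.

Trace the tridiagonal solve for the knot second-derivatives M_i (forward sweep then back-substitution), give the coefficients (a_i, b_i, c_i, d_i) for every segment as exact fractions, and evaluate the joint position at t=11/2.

Δ: Δ0=1/2, Δ1=1, Δ2=-1/2, Δ3=2/3
row 1: diag=10, rhs=3; c'=3/10, d'=3/10
row 2: denom=10−3·3/10=91/10; d'=(-9−3·3/10)/(91/10)=-99/91
row 3: denom=10−2·20/91=870/91; d'=(7−2·-99/91)/(870/91)=167/174
back: M3=167/174
back: M2=-99/91−20/91·167/174=-113/87
back: M1=3/10−3/10·-113/87=20/29
M: M0=0, M1=20/29, M2=-113/87, M3=167/174, M4=0
seg 0: a=-4, c=M0/2=0, d=(M1−M0)/(6·2)=5/87, b=Δ0−h0·(2M0+M1)/6=47/174
seg 1: a=-3, c=M1/2=10/29, d=(M2−M1)/(6·3)=-173/1566, b=Δ1−h1·(2M1+M2)/6=167/174
seg 2: a=0, c=M2/2=-113/174, d=(M3−M2)/(6·2)=131/696, b=Δ2−h2·(2M2+M3)/6=4/87
seg 3: a=-1, c=M3/2=167/348, d=(M4−M3)/(6·3)=-167/3132, b=Δ3−h3·(2M3+M4)/6=-17/58
t_q=11/2 → seg 2, τ=1/2; S=0+4/87·τ+-113/174·τ²+131/696·τ³=-215/1856

  seg 0: a=-4 b=47/174 c=0 d=5/87
  seg 1: a=-3 b=167/174 c=10/29 d=-173/1566
  seg 2: a=0 b=4/87 c=-113/174 d=131/696
  seg 3: a=-1 b=-17/58 c=167/348 d=-167/3132
S(11/2) = -215/1856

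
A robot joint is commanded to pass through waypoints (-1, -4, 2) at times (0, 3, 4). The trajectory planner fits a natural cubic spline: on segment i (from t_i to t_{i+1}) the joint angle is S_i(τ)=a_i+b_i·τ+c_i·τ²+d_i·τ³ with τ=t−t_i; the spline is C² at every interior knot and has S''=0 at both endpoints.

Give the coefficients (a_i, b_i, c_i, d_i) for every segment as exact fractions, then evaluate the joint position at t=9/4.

  seg 0: a=-1 b=-29/8 c=0 d=7/24
  seg 1: a=-4 b=17/4 c=21/8 d=-7/8
S(9/4) = -2987/512

Δ: Δ0=-1, Δ1=6
row 1: diag=8, rhs=42; c'=1/8, d'=21/4
back: M1=21/4
M: M0=0, M1=21/4, M2=0
seg 0: a=-1, c=M0/2=0, d=(M1−M0)/(6·3)=7/24, b=Δ0−h0·(2M0+M1)/6=-29/8
seg 1: a=-4, c=M1/2=21/8, d=(M2−M1)/(6·1)=-7/8, b=Δ1−h1·(2M1+M2)/6=17/4
t_q=9/4 → seg 0, τ=9/4; S=-1+-29/8·τ+0·τ²+7/24·τ³=-2987/512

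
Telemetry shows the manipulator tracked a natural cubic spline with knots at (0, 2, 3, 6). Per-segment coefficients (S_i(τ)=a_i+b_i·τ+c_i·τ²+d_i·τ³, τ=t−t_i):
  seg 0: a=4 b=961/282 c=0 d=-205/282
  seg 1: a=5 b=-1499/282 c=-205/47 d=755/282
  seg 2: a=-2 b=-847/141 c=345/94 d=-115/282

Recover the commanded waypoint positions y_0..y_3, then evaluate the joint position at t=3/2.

y_0=4 y_1=5 y_2=-2 y_3=2
S(3/2) = 5007/752

y_0 = S_0(0) = a_0 = 4
y_1 = S_1(0) = a_1 = 5
y_2 = S_2(0) = a_2 = -2
y_3 = S_2(3) = 2
t_q=3/2 is in segment 0 (τ=3/2); S_0(τ)=5007/752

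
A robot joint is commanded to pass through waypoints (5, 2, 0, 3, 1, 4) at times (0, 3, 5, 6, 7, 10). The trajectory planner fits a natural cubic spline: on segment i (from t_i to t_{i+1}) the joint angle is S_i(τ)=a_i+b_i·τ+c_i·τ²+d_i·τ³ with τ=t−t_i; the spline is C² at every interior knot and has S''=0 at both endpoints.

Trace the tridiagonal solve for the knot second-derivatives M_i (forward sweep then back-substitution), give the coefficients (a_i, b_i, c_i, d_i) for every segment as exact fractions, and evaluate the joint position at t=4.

Δ: Δ0=-1, Δ1=-1, Δ2=3, Δ3=-2, Δ4=1
row 1: diag=10, rhs=0; c'=1/5, d'=0
row 2: denom=6−2·1/5=28/5; d'=(24−2·0)/(28/5)=30/7
row 3: denom=4−1·5/28=107/28; d'=(-30−1·30/7)/(107/28)=-960/107
row 4: denom=8−1·28/107=828/107; d'=(18−1·-960/107)/(828/107)=481/138
back: M4=481/138
back: M3=-960/107−28/107·481/138=-682/69
back: M2=30/7−5/28·-682/69=835/138
back: M1=0−1/5·835/138=-167/138
M: M0=0, M1=-167/138, M2=835/138, M3=-682/69, M4=481/138, M5=0
seg 0: a=5, c=M0/2=0, d=(M1−M0)/(6·3)=-167/2484, b=Δ0−h0·(2M0+M1)/6=-109/276
seg 1: a=2, c=M1/2=-167/276, d=(M2−M1)/(6·2)=167/276, b=Δ1−h1·(2M1+M2)/6=-305/138
seg 2: a=0, c=M2/2=835/276, d=(M3−M2)/(6·1)=-733/276, b=Δ2−h2·(2M2+M3)/6=121/46
seg 3: a=3, c=M3/2=-341/69, d=(M4−M3)/(6·1)=205/92, b=Δ3−h3·(2M3+M4)/6=197/276
seg 4: a=1, c=M4/2=481/276, d=(M5−M4)/(6·3)=-481/2484, b=Δ4−h4·(2M4+M5)/6=-343/138
t_q=4 → seg 1, τ=1; S=2+-305/138·τ+-167/276·τ²+167/276·τ³=-29/138

  seg 0: a=5 b=-109/276 c=0 d=-167/2484
  seg 1: a=2 b=-305/138 c=-167/276 d=167/276
  seg 2: a=0 b=121/46 c=835/276 d=-733/276
  seg 3: a=3 b=197/276 c=-341/69 d=205/92
  seg 4: a=1 b=-343/138 c=481/276 d=-481/2484
S(4) = -29/138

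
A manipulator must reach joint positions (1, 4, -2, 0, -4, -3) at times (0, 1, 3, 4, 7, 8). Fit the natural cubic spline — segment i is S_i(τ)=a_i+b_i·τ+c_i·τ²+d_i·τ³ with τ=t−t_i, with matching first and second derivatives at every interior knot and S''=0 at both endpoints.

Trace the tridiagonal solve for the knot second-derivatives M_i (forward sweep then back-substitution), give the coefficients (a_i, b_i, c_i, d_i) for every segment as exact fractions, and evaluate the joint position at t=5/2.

  seg 0: a=1 b=1441/321 c=0 d=-478/321
  seg 1: a=4 b=7/321 c=-478/107 d=949/642
  seg 2: a=-2 b=-35/321 c=471/107 d=-736/321
  seg 3: a=0 b=583/321 c=-265/107 d=458/963
  seg 4: a=-4 b=-65/321 c=193/107 d=-193/321
S(5/2) = -1763/1712

Δ: Δ0=3, Δ1=-3, Δ2=2, Δ3=-4/3, Δ4=1
row 1: diag=6, rhs=-36; c'=1/3, d'=-6
row 2: denom=6−2·1/3=16/3; d'=(30−2·-6)/(16/3)=63/8
row 3: denom=8−1·3/16=125/16; d'=(-20−1·63/8)/(125/16)=-446/125
row 4: denom=8−3·48/125=856/125; d'=(14−3·-446/125)/(856/125)=386/107
back: M4=386/107
back: M3=-446/125−48/125·386/107=-530/107
back: M2=63/8−3/16·-530/107=942/107
back: M1=-6−1/3·942/107=-956/107
M: M0=0, M1=-956/107, M2=942/107, M3=-530/107, M4=386/107, M5=0
seg 0: a=1, c=M0/2=0, d=(M1−M0)/(6·1)=-478/321, b=Δ0−h0·(2M0+M1)/6=1441/321
seg 1: a=4, c=M1/2=-478/107, d=(M2−M1)/(6·2)=949/642, b=Δ1−h1·(2M1+M2)/6=7/321
seg 2: a=-2, c=M2/2=471/107, d=(M3−M2)/(6·1)=-736/321, b=Δ2−h2·(2M2+M3)/6=-35/321
seg 3: a=0, c=M3/2=-265/107, d=(M4−M3)/(6·3)=458/963, b=Δ3−h3·(2M3+M4)/6=583/321
seg 4: a=-4, c=M4/2=193/107, d=(M5−M4)/(6·1)=-193/321, b=Δ4−h4·(2M4+M5)/6=-65/321
t_q=5/2 → seg 1, τ=3/2; S=4+7/321·τ+-478/107·τ²+949/642·τ³=-1763/1712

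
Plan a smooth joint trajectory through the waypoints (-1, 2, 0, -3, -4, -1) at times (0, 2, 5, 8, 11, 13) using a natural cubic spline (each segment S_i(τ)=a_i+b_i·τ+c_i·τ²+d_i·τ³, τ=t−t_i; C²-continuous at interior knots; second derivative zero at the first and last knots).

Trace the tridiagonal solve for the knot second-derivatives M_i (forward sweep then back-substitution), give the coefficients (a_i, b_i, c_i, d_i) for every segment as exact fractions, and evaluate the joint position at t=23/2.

  seg 0: a=-1 b=4949/2538 c=0 d=-571/5076
  seg 1: a=2 b=1523/2538 c=-571/846 d=962/11421
  seg 2: a=0 b=-2983/2538 c=211/2538 d=-2/243
  seg 3: a=-3 b=-2281/2538 c=23/2538 d=683/11421
  seg 4: a=-4 b=1955/2538 c=463/846 d=-463/5076
S(23/2) = -47233/13536

Δ: Δ0=3/2, Δ1=-2/3, Δ2=-1, Δ3=-1/3, Δ4=3/2
row 1: diag=10, rhs=-13; c'=3/10, d'=-13/10
row 2: denom=12−3·3/10=111/10; d'=(-2−3·-13/10)/(111/10)=19/111
row 3: denom=12−3·10/37=414/37; d'=(4−3·19/111)/(414/37)=43/138
row 4: denom=10−3·37/138=423/46; d'=(11−3·43/138)/(423/46)=463/423
back: M4=463/423
back: M3=43/138−37/138·463/423=23/1269
back: M2=19/111−10/37·23/1269=211/1269
back: M1=-13/10−3/10·211/1269=-571/423
M: M0=0, M1=-571/423, M2=211/1269, M3=23/1269, M4=463/423, M5=0
seg 0: a=-1, c=M0/2=0, d=(M1−M0)/(6·2)=-571/5076, b=Δ0−h0·(2M0+M1)/6=4949/2538
seg 1: a=2, c=M1/2=-571/846, d=(M2−M1)/(6·3)=962/11421, b=Δ1−h1·(2M1+M2)/6=1523/2538
seg 2: a=0, c=M2/2=211/2538, d=(M3−M2)/(6·3)=-2/243, b=Δ2−h2·(2M2+M3)/6=-2983/2538
seg 3: a=-3, c=M3/2=23/2538, d=(M4−M3)/(6·3)=683/11421, b=Δ3−h3·(2M3+M4)/6=-2281/2538
seg 4: a=-4, c=M4/2=463/846, d=(M5−M4)/(6·2)=-463/5076, b=Δ4−h4·(2M4+M5)/6=1955/2538
t_q=23/2 → seg 4, τ=1/2; S=-4+1955/2538·τ+463/846·τ²+-463/5076·τ³=-47233/13536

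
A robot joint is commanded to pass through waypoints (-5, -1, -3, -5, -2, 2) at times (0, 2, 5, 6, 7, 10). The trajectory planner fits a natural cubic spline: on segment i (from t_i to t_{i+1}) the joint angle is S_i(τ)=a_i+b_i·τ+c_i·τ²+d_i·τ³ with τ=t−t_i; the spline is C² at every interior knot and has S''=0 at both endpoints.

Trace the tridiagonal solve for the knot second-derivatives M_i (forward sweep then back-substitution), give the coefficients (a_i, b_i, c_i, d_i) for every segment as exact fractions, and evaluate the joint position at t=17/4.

Δ: Δ0=2, Δ1=-2/3, Δ2=-2, Δ3=3, Δ4=4/3
row 1: diag=10, rhs=-16; c'=3/10, d'=-8/5
row 2: denom=8−3·3/10=71/10; d'=(-8−3·-8/5)/(71/10)=-32/71
row 3: denom=4−1·10/71=274/71; d'=(30−1·-32/71)/(274/71)=1081/137
row 4: denom=8−1·71/274=2121/274; d'=(-10−1·1081/137)/(2121/274)=-1634/707
back: M4=-1634/707
back: M3=1081/137−71/274·-1634/707=6002/707
back: M2=-32/71−10/71·6002/707=-1164/707
back: M1=-8/5−3/10·-1164/707=-782/707
M: M0=0, M1=-782/707, M2=-1164/707, M3=6002/707, M4=-1634/707, M5=0
seg 0: a=-5, c=M0/2=0, d=(M1−M0)/(6·2)=-391/4242, b=Δ0−h0·(2M0+M1)/6=5024/2121
seg 1: a=-1, c=M1/2=-391/707, d=(M2−M1)/(6·3)=-191/6363, b=Δ1−h1·(2M1+M2)/6=2678/2121
seg 2: a=-3, c=M2/2=-582/707, d=(M3−M2)/(6·1)=3583/2121, b=Δ2−h2·(2M2+M3)/6=-6079/2121
seg 3: a=-5, c=M3/2=3001/707, d=(M4−M3)/(6·1)=-3818/2121, b=Δ3−h3·(2M3+M4)/6=1178/2121
seg 4: a=-2, c=M4/2=-817/707, d=(M5−M4)/(6·3)=817/6363, b=Δ4−h4·(2M4+M5)/6=7730/2121
t_q=17/4 → seg 1, τ=9/4; S=-1+2678/2121·τ+-391/707·τ²+-191/6363·τ³=-58859/45248

  seg 0: a=-5 b=5024/2121 c=0 d=-391/4242
  seg 1: a=-1 b=2678/2121 c=-391/707 d=-191/6363
  seg 2: a=-3 b=-6079/2121 c=-582/707 d=3583/2121
  seg 3: a=-5 b=1178/2121 c=3001/707 d=-3818/2121
  seg 4: a=-2 b=7730/2121 c=-817/707 d=817/6363
S(17/4) = -58859/45248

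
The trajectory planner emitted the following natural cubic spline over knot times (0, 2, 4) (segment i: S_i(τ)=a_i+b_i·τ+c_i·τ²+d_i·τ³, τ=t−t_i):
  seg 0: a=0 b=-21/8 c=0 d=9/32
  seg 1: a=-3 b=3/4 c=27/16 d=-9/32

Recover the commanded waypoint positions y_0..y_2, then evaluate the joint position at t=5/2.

y_0 = S_0(0) = a_0 = 0
y_1 = S_1(0) = a_1 = -3
y_2 = S_1(2) = 3
t_q=5/2 is in segment 1 (τ=1/2); S_1(τ)=-573/256

y_0=0 y_1=-3 y_2=3
S(5/2) = -573/256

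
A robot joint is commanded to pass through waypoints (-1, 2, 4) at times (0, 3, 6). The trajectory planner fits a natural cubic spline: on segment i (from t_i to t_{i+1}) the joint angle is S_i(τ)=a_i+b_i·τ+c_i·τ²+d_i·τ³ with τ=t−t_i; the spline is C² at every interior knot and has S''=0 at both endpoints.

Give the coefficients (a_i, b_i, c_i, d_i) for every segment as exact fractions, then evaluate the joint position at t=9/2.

Δ: Δ0=1, Δ1=2/3
row 1: diag=12, rhs=-2; c'=1/4, d'=-1/6
back: M1=-1/6
M: M0=0, M1=-1/6, M2=0
seg 0: a=-1, c=M0/2=0, d=(M1−M0)/(6·3)=-1/108, b=Δ0−h0·(2M0+M1)/6=13/12
seg 1: a=2, c=M1/2=-1/12, d=(M2−M1)/(6·3)=1/108, b=Δ1−h1·(2M1+M2)/6=5/6
t_q=9/2 → seg 1, τ=3/2; S=2+5/6·τ+-1/12·τ²+1/108·τ³=99/32

  seg 0: a=-1 b=13/12 c=0 d=-1/108
  seg 1: a=2 b=5/6 c=-1/12 d=1/108
S(9/2) = 99/32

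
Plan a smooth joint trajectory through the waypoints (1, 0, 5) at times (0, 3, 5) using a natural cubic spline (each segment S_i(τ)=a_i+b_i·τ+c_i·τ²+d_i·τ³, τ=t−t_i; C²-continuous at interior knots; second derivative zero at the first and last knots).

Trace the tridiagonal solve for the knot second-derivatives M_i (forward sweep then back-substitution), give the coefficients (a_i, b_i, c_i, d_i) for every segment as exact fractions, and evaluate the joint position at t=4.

  seg 0: a=1 b=-71/60 c=0 d=17/180
  seg 1: a=0 b=41/30 c=17/20 d=-17/120
S(4) = 83/40

Δ: Δ0=-1/3, Δ1=5/2
row 1: diag=10, rhs=17; c'=1/5, d'=17/10
back: M1=17/10
M: M0=0, M1=17/10, M2=0
seg 0: a=1, c=M0/2=0, d=(M1−M0)/(6·3)=17/180, b=Δ0−h0·(2M0+M1)/6=-71/60
seg 1: a=0, c=M1/2=17/20, d=(M2−M1)/(6·2)=-17/120, b=Δ1−h1·(2M1+M2)/6=41/30
t_q=4 → seg 1, τ=1; S=0+41/30·τ+17/20·τ²+-17/120·τ³=83/40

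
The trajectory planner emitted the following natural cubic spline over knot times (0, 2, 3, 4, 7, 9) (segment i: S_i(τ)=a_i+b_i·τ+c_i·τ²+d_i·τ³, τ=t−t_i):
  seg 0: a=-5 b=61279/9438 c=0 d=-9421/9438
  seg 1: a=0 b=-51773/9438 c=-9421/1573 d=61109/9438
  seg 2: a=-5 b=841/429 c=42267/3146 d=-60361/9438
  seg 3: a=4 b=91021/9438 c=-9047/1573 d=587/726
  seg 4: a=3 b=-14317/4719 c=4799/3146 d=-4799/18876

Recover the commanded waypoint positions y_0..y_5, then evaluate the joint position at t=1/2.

y_0=-5 y_1=0 y_2=-5 y_3=4 y_4=3 y_5=1
S(1/2) = -47275/25168

y_0 = S_0(0) = a_0 = -5
y_1 = S_1(0) = a_1 = 0
y_2 = S_2(0) = a_2 = -5
y_3 = S_3(0) = a_3 = 4
y_4 = S_4(0) = a_4 = 3
y_5 = S_4(2) = 1
t_q=1/2 is in segment 0 (τ=1/2); S_0(τ)=-47275/25168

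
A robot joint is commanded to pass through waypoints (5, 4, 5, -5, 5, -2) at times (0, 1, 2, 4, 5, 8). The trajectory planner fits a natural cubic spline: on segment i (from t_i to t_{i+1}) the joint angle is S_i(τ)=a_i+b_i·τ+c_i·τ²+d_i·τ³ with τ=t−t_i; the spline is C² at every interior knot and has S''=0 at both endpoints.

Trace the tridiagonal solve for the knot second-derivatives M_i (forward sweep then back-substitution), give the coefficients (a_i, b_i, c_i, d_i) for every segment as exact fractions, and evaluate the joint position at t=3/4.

Δ: Δ0=-1, Δ1=1, Δ2=-5, Δ3=10, Δ4=-7/3
row 1: diag=4, rhs=12; c'=1/4, d'=3
row 2: denom=6−1·1/4=23/4; d'=(-36−1·3)/(23/4)=-156/23
row 3: denom=6−2·8/23=122/23; d'=(90−2·-156/23)/(122/23)=1191/61
row 4: denom=8−1·23/122=953/122; d'=(-74−1·1191/61)/(953/122)=-11410/953
back: M4=-11410/953
back: M3=1191/61−23/122·-11410/953=20758/953
back: M2=-156/23−8/23·20758/953=-13684/953
back: M1=3−1/4·-13684/953=6280/953
M: M0=0, M1=6280/953, M2=-13684/953, M3=20758/953, M4=-11410/953, M5=0
seg 0: a=5, c=M0/2=0, d=(M1−M0)/(6·1)=3140/2859, b=Δ0−h0·(2M0+M1)/6=-5999/2859
seg 1: a=4, c=M1/2=3140/953, d=(M2−M1)/(6·1)=-9982/2859, b=Δ1−h1·(2M1+M2)/6=3421/2859
seg 2: a=5, c=M2/2=-6842/953, d=(M3−M2)/(6·2)=17221/5718, b=Δ2−h2·(2M2+M3)/6=-7685/2859
seg 3: a=-5, c=M3/2=10379/953, d=(M4−M3)/(6·1)=-16084/2859, b=Δ3−h3·(2M3+M4)/6=13537/2859
seg 4: a=5, c=M4/2=-5705/953, d=(M5−M4)/(6·3)=5705/8577, b=Δ4−h4·(2M4+M5)/6=27559/2859
t_q=3/4 → seg 0, τ=3/4; S=5+-5999/2859·τ+0·τ²+3140/2859·τ³=59309/15248

  seg 0: a=5 b=-5999/2859 c=0 d=3140/2859
  seg 1: a=4 b=3421/2859 c=3140/953 d=-9982/2859
  seg 2: a=5 b=-7685/2859 c=-6842/953 d=17221/5718
  seg 3: a=-5 b=13537/2859 c=10379/953 d=-16084/2859
  seg 4: a=5 b=27559/2859 c=-5705/953 d=5705/8577
S(3/4) = 59309/15248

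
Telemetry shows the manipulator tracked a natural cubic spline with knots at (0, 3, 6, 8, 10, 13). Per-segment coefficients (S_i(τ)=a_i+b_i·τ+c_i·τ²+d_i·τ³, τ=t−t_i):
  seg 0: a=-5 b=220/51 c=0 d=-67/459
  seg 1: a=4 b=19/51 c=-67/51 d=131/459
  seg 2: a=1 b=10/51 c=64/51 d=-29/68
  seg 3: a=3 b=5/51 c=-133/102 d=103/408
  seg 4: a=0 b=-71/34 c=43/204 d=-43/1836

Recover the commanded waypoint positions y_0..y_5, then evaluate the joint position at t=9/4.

y_0=-5 y_1=4 y_2=1 y_3=3 y_4=0 y_5=-5
S(9/4) = 3311/1088

y_0 = S_0(0) = a_0 = -5
y_1 = S_1(0) = a_1 = 4
y_2 = S_2(0) = a_2 = 1
y_3 = S_3(0) = a_3 = 3
y_4 = S_4(0) = a_4 = 0
y_5 = S_4(3) = -5
t_q=9/4 is in segment 0 (τ=9/4); S_0(τ)=3311/1088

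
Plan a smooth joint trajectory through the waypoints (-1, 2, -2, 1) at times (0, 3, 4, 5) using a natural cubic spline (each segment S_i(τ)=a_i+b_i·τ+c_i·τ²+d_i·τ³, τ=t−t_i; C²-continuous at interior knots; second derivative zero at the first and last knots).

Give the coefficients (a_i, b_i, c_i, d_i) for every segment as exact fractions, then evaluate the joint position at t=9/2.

Δ: Δ0=1, Δ1=-4, Δ2=3
row 1: diag=8, rhs=-30; c'=1/8, d'=-15/4
row 2: denom=4−1·1/8=31/8; d'=(42−1·-15/4)/(31/8)=366/31
back: M2=366/31
back: M1=-15/4−1/8·366/31=-162/31
M: M0=0, M1=-162/31, M2=366/31, M3=0
seg 0: a=-1, c=M0/2=0, d=(M1−M0)/(6·3)=-9/31, b=Δ0−h0·(2M0+M1)/6=112/31
seg 1: a=2, c=M1/2=-81/31, d=(M2−M1)/(6·1)=88/31, b=Δ1−h1·(2M1+M2)/6=-131/31
seg 2: a=-2, c=M2/2=183/31, d=(M3−M2)/(6·1)=-61/31, b=Δ2−h2·(2M2+M3)/6=-29/31
t_q=9/2 → seg 2, τ=1/2; S=-2+-29/31·τ+183/31·τ²+-61/31·τ³=-307/248

  seg 0: a=-1 b=112/31 c=0 d=-9/31
  seg 1: a=2 b=-131/31 c=-81/31 d=88/31
  seg 2: a=-2 b=-29/31 c=183/31 d=-61/31
S(9/2) = -307/248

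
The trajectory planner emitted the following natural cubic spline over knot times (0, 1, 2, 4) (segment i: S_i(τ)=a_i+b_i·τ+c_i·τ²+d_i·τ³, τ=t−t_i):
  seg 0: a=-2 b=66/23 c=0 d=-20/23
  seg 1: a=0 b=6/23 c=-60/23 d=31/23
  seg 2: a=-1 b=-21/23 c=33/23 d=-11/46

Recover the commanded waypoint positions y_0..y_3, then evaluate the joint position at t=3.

y_0 = S_0(0) = a_0 = -2
y_1 = S_1(0) = a_1 = 0
y_2 = S_2(0) = a_2 = -1
y_3 = S_2(2) = 1
t_q=3 is in segment 2 (τ=1); S_2(τ)=-33/46

y_0=-2 y_1=0 y_2=-1 y_3=1
S(3) = -33/46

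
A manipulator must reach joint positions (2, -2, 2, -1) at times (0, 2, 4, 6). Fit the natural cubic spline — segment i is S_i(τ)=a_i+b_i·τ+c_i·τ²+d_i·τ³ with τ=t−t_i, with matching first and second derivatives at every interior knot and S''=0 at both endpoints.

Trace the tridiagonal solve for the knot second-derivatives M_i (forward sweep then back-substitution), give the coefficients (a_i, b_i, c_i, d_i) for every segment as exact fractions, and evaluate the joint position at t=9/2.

  seg 0: a=2 b=-33/10 c=0 d=13/40
  seg 1: a=-2 b=3/5 c=39/20 d=-5/8
  seg 2: a=2 b=9/10 c=-9/5 d=3/10
S(9/2) = 163/80

Δ: Δ0=-2, Δ1=2, Δ2=-3/2
row 1: diag=8, rhs=24; c'=1/4, d'=3
row 2: denom=8−2·1/4=15/2; d'=(-21−2·3)/(15/2)=-18/5
back: M2=-18/5
back: M1=3−1/4·-18/5=39/10
M: M0=0, M1=39/10, M2=-18/5, M3=0
seg 0: a=2, c=M0/2=0, d=(M1−M0)/(6·2)=13/40, b=Δ0−h0·(2M0+M1)/6=-33/10
seg 1: a=-2, c=M1/2=39/20, d=(M2−M1)/(6·2)=-5/8, b=Δ1−h1·(2M1+M2)/6=3/5
seg 2: a=2, c=M2/2=-9/5, d=(M3−M2)/(6·2)=3/10, b=Δ2−h2·(2M2+M3)/6=9/10
t_q=9/2 → seg 2, τ=1/2; S=2+9/10·τ+-9/5·τ²+3/10·τ³=163/80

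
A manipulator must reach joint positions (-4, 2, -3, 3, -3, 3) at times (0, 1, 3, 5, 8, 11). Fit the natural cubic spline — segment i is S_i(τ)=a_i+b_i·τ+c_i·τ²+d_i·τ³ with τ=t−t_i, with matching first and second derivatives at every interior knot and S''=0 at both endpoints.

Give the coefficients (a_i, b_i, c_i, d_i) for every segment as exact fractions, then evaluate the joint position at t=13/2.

Δ: Δ0=6, Δ1=-5/2, Δ2=3, Δ3=-2, Δ4=2
row 1: diag=6, rhs=-51; c'=1/3, d'=-17/2
row 2: denom=8−2·1/3=22/3; d'=(33−2·-17/2)/(22/3)=75/11
row 3: denom=10−2·3/11=104/11; d'=(-30−2·75/11)/(104/11)=-60/13
row 4: denom=12−3·33/104=1149/104; d'=(24−3·-60/13)/(1149/104)=1312/383
back: M4=1312/383
back: M3=-60/13−33/104·1312/383=-2184/383
back: M2=75/11−3/11·-2184/383=3207/383
back: M1=-17/2−1/3·3207/383=-8649/766
M: M0=0, M1=-8649/766, M2=3207/383, M3=-2184/383, M4=1312/383, M5=0
seg 0: a=-4, c=M0/2=0, d=(M1−M0)/(6·1)=-2883/1532, b=Δ0−h0·(2M0+M1)/6=12075/1532
seg 1: a=2, c=M1/2=-8649/1532, d=(M2−M1)/(6·2)=5021/3064, b=Δ1−h1·(2M1+M2)/6=1713/766
seg 2: a=-3, c=M2/2=3207/766, d=(M3−M2)/(6·2)=-1797/1532, b=Δ2−h2·(2M2+M3)/6=-261/383
seg 3: a=3, c=M3/2=-1092/383, d=(M4−M3)/(6·3)=1748/3447, b=Δ3−h3·(2M3+M4)/6=762/383
seg 4: a=-3, c=M4/2=656/383, d=(M5−M4)/(6·3)=-656/3447, b=Δ4−h4·(2M4+M5)/6=-546/383
t_q=13/2 → seg 3, τ=3/2; S=3+762/383·τ+-1092/383·τ²+1748/3447·τ³=981/766

  seg 0: a=-4 b=12075/1532 c=0 d=-2883/1532
  seg 1: a=2 b=1713/766 c=-8649/1532 d=5021/3064
  seg 2: a=-3 b=-261/383 c=3207/766 d=-1797/1532
  seg 3: a=3 b=762/383 c=-1092/383 d=1748/3447
  seg 4: a=-3 b=-546/383 c=656/383 d=-656/3447
S(13/2) = 981/766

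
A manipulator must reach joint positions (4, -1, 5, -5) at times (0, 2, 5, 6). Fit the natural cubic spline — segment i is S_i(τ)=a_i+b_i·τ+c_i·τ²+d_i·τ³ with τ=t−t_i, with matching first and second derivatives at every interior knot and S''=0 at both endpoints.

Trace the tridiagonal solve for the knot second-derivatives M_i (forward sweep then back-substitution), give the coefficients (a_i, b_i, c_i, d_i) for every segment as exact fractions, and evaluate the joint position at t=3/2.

Δ: Δ0=-5/2, Δ1=2, Δ2=-10
row 1: diag=10, rhs=27; c'=3/10, d'=27/10
row 2: denom=8−3·3/10=71/10; d'=(-72−3·27/10)/(71/10)=-801/71
back: M2=-801/71
back: M1=27/10−3/10·-801/71=432/71
M: M0=0, M1=432/71, M2=-801/71, M3=0
seg 0: a=4, c=M0/2=0, d=(M1−M0)/(6·2)=36/71, b=Δ0−h0·(2M0+M1)/6=-643/142
seg 1: a=-1, c=M1/2=216/71, d=(M2−M1)/(6·3)=-137/142, b=Δ1−h1·(2M1+M2)/6=221/142
seg 2: a=5, c=M2/2=-801/142, d=(M3−M2)/(6·1)=267/142, b=Δ2−h2·(2M2+M3)/6=-443/71
t_q=3/2 → seg 0, τ=3/2; S=4+-643/142·τ+0·τ²+36/71·τ³=-307/284

  seg 0: a=4 b=-643/142 c=0 d=36/71
  seg 1: a=-1 b=221/142 c=216/71 d=-137/142
  seg 2: a=5 b=-443/71 c=-801/142 d=267/142
S(3/2) = -307/284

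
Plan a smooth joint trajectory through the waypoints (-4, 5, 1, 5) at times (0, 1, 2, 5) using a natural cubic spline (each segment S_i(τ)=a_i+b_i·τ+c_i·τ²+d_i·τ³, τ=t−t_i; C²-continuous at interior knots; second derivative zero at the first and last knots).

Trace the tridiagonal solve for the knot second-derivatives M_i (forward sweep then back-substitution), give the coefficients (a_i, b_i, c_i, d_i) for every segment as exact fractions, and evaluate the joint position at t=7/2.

Δ: Δ0=9, Δ1=-4, Δ2=4/3
row 1: diag=4, rhs=-78; c'=1/4, d'=-39/2
row 2: denom=8−1·1/4=31/4; d'=(32−1·-39/2)/(31/4)=206/31
back: M2=206/31
back: M1=-39/2−1/4·206/31=-656/31
M: M0=0, M1=-656/31, M2=206/31, M3=0
seg 0: a=-4, c=M0/2=0, d=(M1−M0)/(6·1)=-328/93, b=Δ0−h0·(2M0+M1)/6=1165/93
seg 1: a=5, c=M1/2=-328/31, d=(M2−M1)/(6·1)=431/93, b=Δ1−h1·(2M1+M2)/6=181/93
seg 2: a=1, c=M2/2=103/31, d=(M3−M2)/(6·3)=-103/279, b=Δ2−h2·(2M2+M3)/6=-494/93
t_q=7/2 → seg 2, τ=3/2; S=1+-494/93·τ+103/31·τ²+-103/279·τ³=-183/248

  seg 0: a=-4 b=1165/93 c=0 d=-328/93
  seg 1: a=5 b=181/93 c=-328/31 d=431/93
  seg 2: a=1 b=-494/93 c=103/31 d=-103/279
S(7/2) = -183/248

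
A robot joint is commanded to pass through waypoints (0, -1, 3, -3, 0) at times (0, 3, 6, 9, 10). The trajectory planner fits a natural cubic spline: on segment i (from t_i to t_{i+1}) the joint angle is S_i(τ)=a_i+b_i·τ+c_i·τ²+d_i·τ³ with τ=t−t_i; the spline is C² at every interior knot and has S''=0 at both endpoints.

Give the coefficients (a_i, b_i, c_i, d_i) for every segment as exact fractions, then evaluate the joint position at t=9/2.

  seg 0: a=0 b=-7/6 c=0 d=5/54
  seg 1: a=-1 b=4/3 c=5/6 d=-5/18
  seg 2: a=3 b=-7/6 c=-5/3 d=25/54
  seg 3: a=-3 b=4/3 c=5/2 d=-5/6
S(9/2) = 31/16

Δ: Δ0=-1/3, Δ1=4/3, Δ2=-2, Δ3=3
row 1: diag=12, rhs=10; c'=1/4, d'=5/6
row 2: denom=12−3·1/4=45/4; d'=(-20−3·5/6)/(45/4)=-2
row 3: denom=8−3·4/15=36/5; d'=(30−3·-2)/(36/5)=5
back: M3=5
back: M2=-2−4/15·5=-10/3
back: M1=5/6−1/4·-10/3=5/3
M: M0=0, M1=5/3, M2=-10/3, M3=5, M4=0
seg 0: a=0, c=M0/2=0, d=(M1−M0)/(6·3)=5/54, b=Δ0−h0·(2M0+M1)/6=-7/6
seg 1: a=-1, c=M1/2=5/6, d=(M2−M1)/(6·3)=-5/18, b=Δ1−h1·(2M1+M2)/6=4/3
seg 2: a=3, c=M2/2=-5/3, d=(M3−M2)/(6·3)=25/54, b=Δ2−h2·(2M2+M3)/6=-7/6
seg 3: a=-3, c=M3/2=5/2, d=(M4−M3)/(6·1)=-5/6, b=Δ3−h3·(2M3+M4)/6=4/3
t_q=9/2 → seg 1, τ=3/2; S=-1+4/3·τ+5/6·τ²+-5/18·τ³=31/16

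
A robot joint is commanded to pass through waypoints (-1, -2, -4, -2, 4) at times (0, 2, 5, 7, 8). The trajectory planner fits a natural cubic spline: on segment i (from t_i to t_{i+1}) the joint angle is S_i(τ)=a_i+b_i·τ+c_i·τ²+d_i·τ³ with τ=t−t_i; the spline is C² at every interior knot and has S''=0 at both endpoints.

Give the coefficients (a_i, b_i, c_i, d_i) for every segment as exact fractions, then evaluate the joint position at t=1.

Δ: Δ0=-1/2, Δ1=-2/3, Δ2=1, Δ3=6
row 1: diag=10, rhs=-1; c'=3/10, d'=-1/10
row 2: denom=10−3·3/10=91/10; d'=(10−3·-1/10)/(91/10)=103/91
row 3: denom=6−2·20/91=506/91; d'=(30−2·103/91)/(506/91)=1262/253
back: M3=1262/253
back: M2=103/91−20/91·1262/253=9/253
back: M1=-1/10−3/10·9/253=-28/253
M: M0=0, M1=-28/253, M2=9/253, M3=1262/253, M4=0
seg 0: a=-1, c=M0/2=0, d=(M1−M0)/(6·2)=-7/759, b=Δ0−h0·(2M0+M1)/6=-703/1518
seg 1: a=-2, c=M1/2=-14/253, d=(M2−M1)/(6·3)=37/4554, b=Δ1−h1·(2M1+M2)/6=-871/1518
seg 2: a=-4, c=M2/2=9/506, d=(M3−M2)/(6·2)=1253/3036, b=Δ2−h2·(2M2+M3)/6=-521/759
seg 3: a=-2, c=M3/2=631/253, d=(M4−M3)/(6·1)=-631/759, b=Δ3−h3·(2M3+M4)/6=3292/759
t_q=1 → seg 0, τ=1; S=-1+-703/1518·τ+0·τ²+-7/759·τ³=-745/506

  seg 0: a=-1 b=-703/1518 c=0 d=-7/759
  seg 1: a=-2 b=-871/1518 c=-14/253 d=37/4554
  seg 2: a=-4 b=-521/759 c=9/506 d=1253/3036
  seg 3: a=-2 b=3292/759 c=631/253 d=-631/759
S(1) = -745/506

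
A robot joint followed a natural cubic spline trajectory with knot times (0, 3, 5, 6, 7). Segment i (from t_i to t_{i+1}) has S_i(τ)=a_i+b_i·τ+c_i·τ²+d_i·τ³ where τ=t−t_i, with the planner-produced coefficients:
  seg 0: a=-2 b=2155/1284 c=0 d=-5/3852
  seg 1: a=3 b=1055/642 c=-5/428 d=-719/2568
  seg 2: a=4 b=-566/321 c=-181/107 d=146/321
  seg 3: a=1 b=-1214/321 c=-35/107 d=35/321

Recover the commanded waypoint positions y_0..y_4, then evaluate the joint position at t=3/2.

y_0 = S_0(0) = a_0 = -2
y_1 = S_1(0) = a_1 = 3
y_2 = S_2(0) = a_2 = 4
y_3 = S_3(0) = a_3 = 1
y_4 = S_3(1) = -3
t_q=3/2 is in segment 0 (τ=3/2); S_0(τ)=1757/3424

y_0=-2 y_1=3 y_2=4 y_3=1 y_4=-3
S(3/2) = 1757/3424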